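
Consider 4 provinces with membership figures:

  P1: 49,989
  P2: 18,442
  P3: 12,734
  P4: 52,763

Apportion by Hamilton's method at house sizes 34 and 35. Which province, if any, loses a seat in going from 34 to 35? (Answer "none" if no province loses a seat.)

none

At 34 seats: P1 13, P2 5, P3 3, P4 13.
At 35 seats: P1 13, P2 5, P3 3, P4 14.
No province's allocation decreased.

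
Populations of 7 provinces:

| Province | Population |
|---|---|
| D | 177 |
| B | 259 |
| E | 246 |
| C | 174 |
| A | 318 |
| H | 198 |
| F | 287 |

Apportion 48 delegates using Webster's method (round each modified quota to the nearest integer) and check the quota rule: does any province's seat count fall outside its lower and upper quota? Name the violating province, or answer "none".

Standard quotas: D 5.121, B 7.494, E 7.118, C 5.034, A 9.201, H 5.729, F 8.304.
Webster allocation: D 5, B 8, E 7, C 5, A 9, H 6, F 8.
Every allocation lies between the lower and upper quota.

none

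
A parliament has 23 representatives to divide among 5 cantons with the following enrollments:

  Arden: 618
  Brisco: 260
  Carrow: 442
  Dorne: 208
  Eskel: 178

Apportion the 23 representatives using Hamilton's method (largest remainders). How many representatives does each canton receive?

Arden=8, Brisco=4, Carrow=6, Dorne=3, Eskel=2

Total 1706; standard divisor 1706/23 ≈ 74.174.
Standard quotas: Arden 8.332, Brisco 3.505, Carrow 5.959, Dorne 2.804, Eskel 2.400.
Lower quotas: Arden 8, Brisco 3, Carrow 5, Dorne 2, Eskel 2 (sum 20, leaving 3 seats).
Remainders in descending order: Carrow 0.959, Dorne 0.804, Brisco 0.505, Eskel 0.400, Arden 0.332.
Largest remainders: Carrow, Dorne, Brisco receive the extra seats.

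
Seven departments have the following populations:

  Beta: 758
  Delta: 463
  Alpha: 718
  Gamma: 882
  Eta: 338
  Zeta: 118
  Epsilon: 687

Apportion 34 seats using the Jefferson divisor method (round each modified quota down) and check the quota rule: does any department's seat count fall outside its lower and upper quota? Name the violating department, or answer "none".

Standard quotas: Beta 6.502, Delta 3.971, Alpha 6.158, Gamma 7.565, Eta 2.899, Zeta 1.012, Epsilon 5.893.
Jefferson allocation: Beta 6, Delta 4, Alpha 6, Gamma 8, Eta 3, Zeta 1, Epsilon 6.
Every allocation lies between the lower and upper quota.

none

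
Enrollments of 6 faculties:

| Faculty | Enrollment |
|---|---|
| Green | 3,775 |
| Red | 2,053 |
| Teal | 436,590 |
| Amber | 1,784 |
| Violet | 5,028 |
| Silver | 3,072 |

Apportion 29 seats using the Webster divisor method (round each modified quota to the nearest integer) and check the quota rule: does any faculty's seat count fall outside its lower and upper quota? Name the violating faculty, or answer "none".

Teal

Standard quotas: Green 0.242, Red 0.132, Teal 27.993, Amber 0.114, Violet 0.322, Silver 0.197.
Webster allocation: Green 0, Red 0, Teal 29, Amber 0, Violet 0, Silver 0.
Teal has quota 27.993 (lower 27, upper 28) but receives 29 — outside the quota interval.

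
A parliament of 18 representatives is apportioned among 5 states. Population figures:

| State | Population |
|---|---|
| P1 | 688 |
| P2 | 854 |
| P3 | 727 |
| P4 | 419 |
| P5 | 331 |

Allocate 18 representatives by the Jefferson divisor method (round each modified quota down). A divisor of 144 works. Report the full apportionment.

P1=4, P2=5, P3=5, P4=2, P5=2

With modified divisor 144: modified quotas P1 4.778, P2 5.931, P3 5.049, P4 2.910, P5 2.299.
Rounding down: P1 4, P2 5, P3 5, P4 2, P5 2 (total 18).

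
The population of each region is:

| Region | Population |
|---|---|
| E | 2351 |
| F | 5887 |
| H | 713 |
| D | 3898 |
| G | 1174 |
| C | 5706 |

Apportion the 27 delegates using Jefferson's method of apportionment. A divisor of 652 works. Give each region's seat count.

With modified divisor 652: modified quotas E 3.606, F 9.029, H 1.094, D 5.979, G 1.801, C 8.752.
Rounding down: E 3, F 9, H 1, D 5, G 1, C 8 (total 27).

E=3, F=9, H=1, D=5, G=1, C=8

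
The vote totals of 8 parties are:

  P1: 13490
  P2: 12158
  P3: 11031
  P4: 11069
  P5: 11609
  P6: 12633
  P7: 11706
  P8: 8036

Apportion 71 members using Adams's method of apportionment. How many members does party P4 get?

Standard divisor 91732/71 ≈ 1292; standard quotas: P1 10.441, P2 9.410, P3 8.538, P4 8.567, P5 8.985, P6 9.778, P7 9.060, P8 6.220.
Rounding up gives 11, 10, 9, 9, 9, 10, 10, 7 = 75 seats, so the divisor must be adjusted.
With modified divisor 1360: modified quotas P1 9.919, P2 8.940, P3 8.111, P4 8.139, P5 8.536, P6 9.289, P7 8.607, P8 5.909.
Rounding up: P1 10, P2 9, P3 9, P4 9, P5 9, P6 10, P7 9, P8 6 (total 71).
P4 receives 9.

9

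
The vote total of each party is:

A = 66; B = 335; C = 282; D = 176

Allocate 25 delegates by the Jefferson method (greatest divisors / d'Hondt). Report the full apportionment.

A=2, B=10, C=8, D=5

Standard divisor 859/25 ≈ 34.36; standard quotas: A 1.921, B 9.750, C 8.207, D 5.122.
Rounding down gives 1, 9, 8, 5 = 23 seats, so the divisor must be adjusted.
With modified divisor 32: modified quotas A 2.062, B 10.469, C 8.812, D 5.500.
Rounding down: A 2, B 10, C 8, D 5 (total 25).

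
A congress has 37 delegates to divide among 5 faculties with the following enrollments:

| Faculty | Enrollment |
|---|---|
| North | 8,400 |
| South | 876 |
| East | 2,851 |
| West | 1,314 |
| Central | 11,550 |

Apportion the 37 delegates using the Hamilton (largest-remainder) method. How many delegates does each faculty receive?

The standard divisor is 24991/37 ≈ 675.432.
Standard quotas: North 12.4365, South 1.2969, East 4.2210, West 1.9454, Central 17.1002.
Lower quotas: North 12, South 1, East 4, West 1, Central 17 (sum 35, leaving 2 seats).
Remainders in descending order: West 0.9454, North 0.4365, South 0.2969, East 0.2210, Central 0.1002.
Largest remainders: West, North receive the extra seats.

North 13, South 1, East 4, West 2, Central 17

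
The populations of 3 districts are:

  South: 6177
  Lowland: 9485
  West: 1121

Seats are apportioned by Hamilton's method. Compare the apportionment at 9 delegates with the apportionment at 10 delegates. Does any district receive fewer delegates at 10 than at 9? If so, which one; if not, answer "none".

none

At 9 seats: South 3, Lowland 5, West 1.
At 10 seats: South 4, Lowland 5, West 1.
No district's allocation decreased.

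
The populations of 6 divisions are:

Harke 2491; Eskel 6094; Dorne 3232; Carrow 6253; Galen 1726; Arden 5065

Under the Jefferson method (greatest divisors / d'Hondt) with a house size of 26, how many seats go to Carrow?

7

Standard divisor 24861/26 ≈ 956.192; standard quotas: Harke 2.605, Eskel 6.373, Dorne 3.380, Carrow 6.539, Galen 1.805, Arden 5.297.
Rounding down gives 2, 6, 3, 6, 1, 5 = 23 seats, so the divisor must be adjusted.
With modified divisor 850: modified quotas Harke 2.931, Eskel 7.169, Dorne 3.802, Carrow 7.356, Galen 2.031, Arden 5.959.
Rounding down: Harke 2, Eskel 7, Dorne 3, Carrow 7, Galen 2, Arden 5 (total 26).
Carrow receives 7.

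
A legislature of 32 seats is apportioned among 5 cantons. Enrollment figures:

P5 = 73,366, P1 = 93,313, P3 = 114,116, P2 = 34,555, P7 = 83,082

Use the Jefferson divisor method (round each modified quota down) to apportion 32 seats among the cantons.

Standard divisor 398432/32 ≈ 12451; standard quotas: P5 5.892, P1 7.494, P3 9.165, P2 2.775, P7 6.673.
Rounding down gives 5, 7, 9, 2, 6 = 29 seats, so the divisor must be adjusted.
With modified divisor 11600: modified quotas P5 6.325, P1 8.044, P3 9.838, P2 2.979, P7 7.162.
Rounding down: P5 6, P1 8, P3 9, P2 2, P7 7 (total 32).

P5: 6, P1: 8, P3: 9, P2: 2, P7: 7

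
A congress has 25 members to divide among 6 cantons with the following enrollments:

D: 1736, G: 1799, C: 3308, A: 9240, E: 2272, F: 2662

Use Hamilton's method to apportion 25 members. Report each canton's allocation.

Standard divisor: 21017 ÷ 25 ≈ 840.68.
Standard quotas: D 2.0650, G 2.1399, C 3.9349, A 10.9911, E 2.7026, F 3.1665.
Lower quotas: D 2, G 2, C 3, A 10, E 2, F 3 (sum 22, leaving 3 seats).
Remainders in descending order: A 0.9911, C 0.9349, E 0.7026, F 0.1665, G 0.1399, D 0.0650.
Largest remainders: A, C, E receive the extra seats.

D 2, G 2, C 4, A 11, E 3, F 3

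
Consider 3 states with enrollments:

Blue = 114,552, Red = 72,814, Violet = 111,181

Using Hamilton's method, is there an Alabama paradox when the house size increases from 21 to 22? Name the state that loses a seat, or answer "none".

At 21 seats: Blue 8, Red 5, Violet 8.
At 22 seats: Blue 9, Red 5, Violet 8.
No state's allocation decreased.

none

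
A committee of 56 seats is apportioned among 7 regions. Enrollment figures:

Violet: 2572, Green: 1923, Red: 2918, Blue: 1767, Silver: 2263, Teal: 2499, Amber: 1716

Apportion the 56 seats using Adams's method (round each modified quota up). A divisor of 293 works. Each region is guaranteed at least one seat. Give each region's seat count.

Violet=9; Green=7; Red=10; Blue=7; Silver=8; Teal=9; Amber=6

With modified divisor 293: modified quotas Violet 8.778, Green 6.563, Red 9.959, Blue 6.031, Silver 7.724, Teal 8.529, Amber 5.857.
Rounding up: Violet 9, Green 7, Red 10, Blue 7, Silver 8, Teal 9, Amber 6 (total 56).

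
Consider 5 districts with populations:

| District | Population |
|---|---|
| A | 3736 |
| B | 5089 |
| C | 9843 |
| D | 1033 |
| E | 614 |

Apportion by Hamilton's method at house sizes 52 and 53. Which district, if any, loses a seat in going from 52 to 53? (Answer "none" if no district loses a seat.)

At 52 seats: A 9, B 13, C 25, D 3, E 2.
At 53 seats: A 10, B 13, C 26, D 3, E 1.
E drops from 2 to 1.

E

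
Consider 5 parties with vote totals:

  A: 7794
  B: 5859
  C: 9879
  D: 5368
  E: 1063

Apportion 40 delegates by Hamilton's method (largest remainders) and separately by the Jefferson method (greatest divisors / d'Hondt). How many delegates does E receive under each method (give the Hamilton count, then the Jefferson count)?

2 and 1

Hamilton: A 10, B 8, C 13, D 7, E 2.
Jefferson: A 11, B 8, C 13, D 7, E 1.
E gets 2 under Hamilton and 1 under Jefferson.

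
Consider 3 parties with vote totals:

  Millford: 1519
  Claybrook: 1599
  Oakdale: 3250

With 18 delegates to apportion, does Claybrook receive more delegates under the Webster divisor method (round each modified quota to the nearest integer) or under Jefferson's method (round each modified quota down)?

Webster

Webster: Millford 4, Claybrook 5, Oakdale 9.
Jefferson: Millford 4, Claybrook 4, Oakdale 10.
Claybrook gets 5 under Webster and 4 under Jefferson.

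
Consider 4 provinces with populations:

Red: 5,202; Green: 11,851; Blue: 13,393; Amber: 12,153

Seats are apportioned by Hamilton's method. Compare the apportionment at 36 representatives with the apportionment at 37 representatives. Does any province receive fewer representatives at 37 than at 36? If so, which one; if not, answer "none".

Red

At 36 seats: Red 5, Green 10, Blue 11, Amber 10.
At 37 seats: Red 4, Green 10, Blue 12, Amber 11.
Red drops from 5 to 4.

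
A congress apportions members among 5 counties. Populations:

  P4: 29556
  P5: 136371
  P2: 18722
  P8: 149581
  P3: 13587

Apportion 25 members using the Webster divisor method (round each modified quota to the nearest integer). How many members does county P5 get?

10

Standard divisor 347817/25 ≈ 13912.68; standard quotas: P4 2.124, P5 9.802, P2 1.346, P8 10.751, P3 0.977.
Rounding to the nearest integer gives P4 2, P5 10, P2 1, P8 11, P3 1 — total 25, matching the house size, so no adjustment is needed.
P5 receives 10.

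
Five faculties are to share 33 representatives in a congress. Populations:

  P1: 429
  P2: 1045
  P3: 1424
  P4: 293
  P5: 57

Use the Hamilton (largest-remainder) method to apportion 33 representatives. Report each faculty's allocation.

P1 4, P2 11, P3 14, P4 3, P5 1

Standard divisor: 3248 ÷ 33 ≈ 98.424.
Standard quotas: P1 4.359, P2 10.617, P3 14.468, P4 2.977, P5 0.579.
Lower quotas: P1 4, P2 10, P3 14, P4 2, P5 0 (sum 30, leaving 3 seats).
Remainders in descending order: P4 0.977, P2 0.617, P5 0.579, P3 0.468, P1 0.359.
Largest remainders: P4, P2, P5 receive the extra seats.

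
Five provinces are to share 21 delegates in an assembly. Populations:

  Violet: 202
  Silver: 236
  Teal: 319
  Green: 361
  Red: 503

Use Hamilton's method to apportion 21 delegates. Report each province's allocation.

Violet 3, Silver 3, Teal 4, Green 5, Red 6

Total 1621; standard divisor 1621/21 ≈ 77.19.
Standard quotas: Violet 2.617, Silver 3.057, Teal 4.133, Green 4.677, Red 6.516.
Lower quotas: Violet 2, Silver 3, Teal 4, Green 4, Red 6 (sum 19, leaving 2 seats).
Remainders in descending order: Green 0.677, Violet 0.617, Red 0.516, Teal 0.133, Silver 0.057.
The surplus seats go to Green, Violet.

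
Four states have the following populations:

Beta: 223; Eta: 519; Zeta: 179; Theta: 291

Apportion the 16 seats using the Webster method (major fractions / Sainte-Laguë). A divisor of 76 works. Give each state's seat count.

With modified divisor 76: modified quotas Beta 2.934, Eta 6.829, Zeta 2.355, Theta 3.829.
Rounding to the nearest integer: Beta 3, Eta 7, Zeta 2, Theta 4 (total 16).

Beta=3, Eta=7, Zeta=2, Theta=4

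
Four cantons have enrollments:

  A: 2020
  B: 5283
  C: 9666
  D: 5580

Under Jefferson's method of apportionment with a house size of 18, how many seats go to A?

1

Standard divisor 22549/18 ≈ 1252.722; standard quotas: A 1.612, B 4.217, C 7.716, D 4.454.
Rounding down gives 1, 4, 7, 4 = 16 seats, so the divisor must be adjusted.
With modified divisor 1100: modified quotas A 1.836, B 4.803, C 8.787, D 5.073.
Rounding down: A 1, B 4, C 8, D 5 (total 18).
A receives 1.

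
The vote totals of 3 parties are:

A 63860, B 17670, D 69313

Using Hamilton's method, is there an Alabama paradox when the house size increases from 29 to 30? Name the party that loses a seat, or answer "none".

At 29 seats: A 12, B 4, D 13.
At 30 seats: A 13, B 3, D 14.
B drops from 4 to 3.

B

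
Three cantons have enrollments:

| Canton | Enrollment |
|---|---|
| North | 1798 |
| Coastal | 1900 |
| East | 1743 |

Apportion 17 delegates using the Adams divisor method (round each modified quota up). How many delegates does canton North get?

Standard divisor 5441/17 ≈ 320.059; standard quotas: North 5.618, Coastal 5.936, East 5.446.
Rounding up gives 6, 6, 6 = 18 seats, so the divisor must be adjusted.
With modified divisor 354: modified quotas North 5.079, Coastal 5.367, East 4.924.
Rounding up: North 6, Coastal 6, East 5 (total 17).
North receives 6.

6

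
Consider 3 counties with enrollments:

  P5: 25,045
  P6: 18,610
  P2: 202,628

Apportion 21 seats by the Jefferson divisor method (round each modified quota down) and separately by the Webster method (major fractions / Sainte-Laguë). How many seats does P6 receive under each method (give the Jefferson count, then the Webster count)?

1 and 2

Jefferson: P5 2, P6 1, P2 18.
Webster: P5 2, P6 2, P2 17.
P6 gets 1 under Jefferson and 2 under Webster.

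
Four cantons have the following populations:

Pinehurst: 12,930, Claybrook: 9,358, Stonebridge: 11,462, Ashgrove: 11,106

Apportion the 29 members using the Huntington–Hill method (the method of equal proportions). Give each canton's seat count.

Pinehurst=8, Claybrook=6, Stonebridge=8, Ashgrove=7

With divisor 1528: modified quotas Pinehurst 8.462, Claybrook 6.124, Stonebridge 7.501, Ashgrove 7.268.
Geometric-mean thresholds: Pinehurst √(8·9)=8.485, Claybrook √(6·7)=6.481, Stonebridge √(7·8)=7.483, Ashgrove √(7·8)=7.483.
Each quota rounded against its threshold gives Pinehurst 8, Claybrook 6, Stonebridge 8, Ashgrove 7 (total 29).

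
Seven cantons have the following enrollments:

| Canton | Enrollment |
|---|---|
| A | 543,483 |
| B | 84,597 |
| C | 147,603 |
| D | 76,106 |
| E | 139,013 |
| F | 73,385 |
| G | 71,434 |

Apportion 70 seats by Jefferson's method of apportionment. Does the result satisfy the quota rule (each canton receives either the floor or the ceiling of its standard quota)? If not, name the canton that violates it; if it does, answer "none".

Standard quotas: A 33.500, B 5.215, C 9.098, D 4.691, E 8.569, F 4.523, G 4.403.
Jefferson allocation: A 35, B 5, C 9, D 4, E 9, F 4, G 4.
A has quota 33.500 (lower 33, upper 34) but receives 35 — outside the quota interval.

A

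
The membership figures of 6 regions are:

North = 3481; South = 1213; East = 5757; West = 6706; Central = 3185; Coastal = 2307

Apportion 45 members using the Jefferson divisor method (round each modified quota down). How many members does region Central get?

6

Standard divisor 22649/45 ≈ 503.311; standard quotas: North 6.916, South 2.410, East 11.438, West 13.324, Central 6.328, Coastal 4.584.
Rounding down gives 6, 2, 11, 13, 6, 4 = 42 seats, so the divisor must be adjusted.
With modified divisor 470: modified quotas North 7.406, South 2.581, East 12.249, West 14.268, Central 6.777, Coastal 4.909.
Rounding down: North 7, South 2, East 12, West 14, Central 6, Coastal 4 (total 45).
Central receives 6.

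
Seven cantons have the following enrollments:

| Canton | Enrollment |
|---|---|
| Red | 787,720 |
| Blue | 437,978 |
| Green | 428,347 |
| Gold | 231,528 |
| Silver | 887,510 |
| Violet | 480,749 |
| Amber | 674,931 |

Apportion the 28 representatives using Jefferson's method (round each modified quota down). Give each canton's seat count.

Red=6, Blue=3, Green=3, Gold=1, Silver=7, Violet=3, Amber=5

Standard divisor 3928763/28 ≈ 140312.964; standard quotas: Red 5.614, Blue 3.121, Green 3.053, Gold 1.650, Silver 6.325, Violet 3.426, Amber 4.810.
Rounding down gives 5, 3, 3, 1, 6, 3, 4 = 25 seats, so the divisor must be adjusted.
With modified divisor 123500: modified quotas Red 6.378, Blue 3.546, Green 3.468, Gold 1.875, Silver 7.186, Violet 3.893, Amber 5.465.
Rounding down: Red 6, Blue 3, Green 3, Gold 1, Silver 7, Violet 3, Amber 5 (total 28).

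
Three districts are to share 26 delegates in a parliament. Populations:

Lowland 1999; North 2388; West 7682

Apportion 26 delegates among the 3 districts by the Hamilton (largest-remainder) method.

Lowland: 4; North: 5; West: 17

The standard divisor is 12069/26 ≈ 464.192.
Standard quotas: Lowland 4.3064, North 5.1444, West 16.5492.
Lower quotas: Lowland 4, North 5, West 16 (sum 25, leaving 1 seat).
Remainders in descending order: West 0.5492, Lowland 0.3064, North 0.1444.
The surplus seat goes to West.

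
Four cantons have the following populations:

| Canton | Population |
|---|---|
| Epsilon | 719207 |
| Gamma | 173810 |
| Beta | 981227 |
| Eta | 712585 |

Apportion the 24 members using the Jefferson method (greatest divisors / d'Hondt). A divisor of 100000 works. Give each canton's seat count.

With modified divisor 100000: modified quotas Epsilon 7.192, Gamma 1.738, Beta 9.812, Eta 7.126.
Rounding down: Epsilon 7, Gamma 1, Beta 9, Eta 7 (total 24).

Epsilon 7, Gamma 1, Beta 9, Eta 7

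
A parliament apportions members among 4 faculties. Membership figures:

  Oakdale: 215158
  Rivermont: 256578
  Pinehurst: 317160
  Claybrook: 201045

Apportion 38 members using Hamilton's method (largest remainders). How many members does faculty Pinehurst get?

Standard divisor: 989941 ÷ 38 ≈ 26051.079.
Standard quotas: Oakdale 8.2591, Rivermont 9.8490, Pinehurst 12.1745, Claybrook 7.7173.
Lower quotas: Oakdale 8, Rivermont 9, Pinehurst 12, Claybrook 7 (sum 36, leaving 2 seats).
Remainders in descending order: Rivermont 0.8490, Claybrook 0.7173, Oakdale 0.2591, Pinehurst 0.1745.
The surplus seats go to Rivermont, Claybrook.
Pinehurst receives 12.

12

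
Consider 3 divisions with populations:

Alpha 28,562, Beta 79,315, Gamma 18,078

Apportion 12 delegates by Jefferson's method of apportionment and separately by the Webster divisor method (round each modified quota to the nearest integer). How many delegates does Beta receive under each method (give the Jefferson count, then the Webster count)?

8 and 7

Jefferson: Alpha 3, Beta 8, Gamma 1.
Webster: Alpha 3, Beta 7, Gamma 2.
Beta gets 8 under Jefferson and 7 under Webster.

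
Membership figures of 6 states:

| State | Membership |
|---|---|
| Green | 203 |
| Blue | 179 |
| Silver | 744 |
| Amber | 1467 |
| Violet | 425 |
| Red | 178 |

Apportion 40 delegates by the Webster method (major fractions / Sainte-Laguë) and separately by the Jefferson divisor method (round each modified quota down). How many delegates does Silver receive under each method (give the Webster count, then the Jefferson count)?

Webster: Green 3, Blue 2, Silver 9, Amber 19, Violet 5, Red 2.
Jefferson: Green 2, Blue 2, Silver 10, Amber 19, Violet 5, Red 2.
Silver gets 9 under Webster and 10 under Jefferson.

9 and 10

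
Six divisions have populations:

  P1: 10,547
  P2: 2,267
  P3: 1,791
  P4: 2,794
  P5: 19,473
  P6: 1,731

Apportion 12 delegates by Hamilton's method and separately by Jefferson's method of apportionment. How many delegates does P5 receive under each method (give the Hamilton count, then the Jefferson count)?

Hamilton: P1 3, P2 1, P3 1, P4 1, P5 6, P6 0.
Jefferson: P1 4, P2 0, P3 0, P4 1, P5 7, P6 0.
P5 gets 6 under Hamilton and 7 under Jefferson.

6 and 7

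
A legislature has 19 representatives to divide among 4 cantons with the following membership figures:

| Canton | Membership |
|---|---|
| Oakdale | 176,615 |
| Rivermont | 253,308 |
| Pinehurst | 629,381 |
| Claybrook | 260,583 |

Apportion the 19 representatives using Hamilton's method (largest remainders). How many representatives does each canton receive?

The standard divisor is 1319887/19 ≈ 69467.737.
Standard quotas: Oakdale 2.5424, Rivermont 3.6464, Pinehurst 9.0600, Claybrook 3.7511.
Lower quotas: Oakdale 2, Rivermont 3, Pinehurst 9, Claybrook 3 (sum 17, leaving 2 seats).
Remainders in descending order: Claybrook 0.7511, Rivermont 0.6464, Oakdale 0.5424, Pinehurst 0.0600.
The surplus seats go to Claybrook, Rivermont.

Oakdale 2, Rivermont 4, Pinehurst 9, Claybrook 4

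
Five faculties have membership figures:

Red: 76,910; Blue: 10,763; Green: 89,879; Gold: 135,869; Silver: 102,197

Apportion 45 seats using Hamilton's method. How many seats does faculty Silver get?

11

Standard divisor: 415618 ÷ 45 ≈ 9235.956.
Standard quotas: Red 8.3272, Blue 1.1653, Green 9.7314, Gold 14.7109, Silver 11.0651.
Lower quotas: Red 8, Blue 1, Green 9, Gold 14, Silver 11 (sum 43, leaving 2 seats).
Remainders in descending order: Green 0.7314, Gold 0.7109, Red 0.3272, Blue 0.1653, Silver 0.0651.
Largest remainders: Green, Gold receive the extra seats.
Silver receives 11.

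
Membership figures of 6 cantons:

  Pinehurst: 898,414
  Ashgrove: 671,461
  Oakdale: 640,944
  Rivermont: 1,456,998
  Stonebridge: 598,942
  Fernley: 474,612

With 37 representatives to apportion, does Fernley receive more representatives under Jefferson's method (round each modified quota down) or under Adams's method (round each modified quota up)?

Jefferson: Pinehurst 7, Ashgrove 5, Oakdale 5, Rivermont 12, Stonebridge 5, Fernley 3.
Adams: Pinehurst 7, Ashgrove 5, Oakdale 5, Rivermont 11, Stonebridge 5, Fernley 4.
Fernley gets 3 under Jefferson and 4 under Adams.

Adams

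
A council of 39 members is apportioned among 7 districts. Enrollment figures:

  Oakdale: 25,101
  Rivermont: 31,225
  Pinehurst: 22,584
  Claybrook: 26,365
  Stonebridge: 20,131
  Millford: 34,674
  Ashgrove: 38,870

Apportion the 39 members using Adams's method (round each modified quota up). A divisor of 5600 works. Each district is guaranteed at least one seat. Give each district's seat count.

Oakdale: 5, Rivermont: 6, Pinehurst: 5, Claybrook: 5, Stonebridge: 4, Millford: 7, Ashgrove: 7

With modified divisor 5600: modified quotas Oakdale 4.482, Rivermont 5.576, Pinehurst 4.033, Claybrook 4.708, Stonebridge 3.595, Millford 6.192, Ashgrove 6.941.
Rounding up: Oakdale 5, Rivermont 6, Pinehurst 5, Claybrook 5, Stonebridge 4, Millford 7, Ashgrove 7 (total 39).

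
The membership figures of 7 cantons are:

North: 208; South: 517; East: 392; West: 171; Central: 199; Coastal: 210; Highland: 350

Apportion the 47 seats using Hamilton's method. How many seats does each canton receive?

North: 5, South: 12, East: 9, West: 4, Central: 4, Coastal: 5, Highland: 8

The standard divisor is 2047/47 ≈ 43.553.
Standard quotas: North 4.776, South 11.871, East 9.000, West 3.926, Central 4.569, Coastal 4.822, Highland 8.036.
Lower quotas: North 4, South 11, East 9, West 3, Central 4, Coastal 4, Highland 8 (sum 43, leaving 4 seats).
Remainders in descending order: West 0.926, South 0.871, Coastal 0.822, North 0.776, Central 0.569, Highland 0.036, East 0.000.
The surplus seats go to West, South, Coastal, North.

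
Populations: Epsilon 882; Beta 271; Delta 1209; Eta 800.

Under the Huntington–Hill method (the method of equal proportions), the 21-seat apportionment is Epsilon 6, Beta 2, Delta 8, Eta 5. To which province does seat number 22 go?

Eta

Priority for the next seat is population ÷ (√(s·(s+1))).
Priorities: Epsilon 136.096, Beta 110.635, Delta 142.482, Eta 146.059.
Highest priority: Eta.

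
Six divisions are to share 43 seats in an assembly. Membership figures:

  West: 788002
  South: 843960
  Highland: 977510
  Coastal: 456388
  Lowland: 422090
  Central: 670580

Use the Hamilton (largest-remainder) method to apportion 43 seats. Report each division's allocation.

The standard divisor is 4158530/43 = 96710.
Standard quotas: West 8.1481, South 8.7267, Highland 10.1076, Coastal 4.7191, Lowland 4.3645, Central 6.9339.
Lower quotas: West 8, South 8, Highland 10, Coastal 4, Lowland 4, Central 6 (sum 40, leaving 3 seats).
Remainders in descending order: Central 0.9339, South 0.7267, Coastal 0.7191, Lowland 0.3645, West 0.1481, Highland 0.1076.
The surplus seats go to Central, South, Coastal.

West=8, South=9, Highland=10, Coastal=5, Lowland=4, Central=7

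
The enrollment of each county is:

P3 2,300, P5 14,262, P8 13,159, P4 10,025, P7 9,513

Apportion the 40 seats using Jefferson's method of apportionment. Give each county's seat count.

P3=1, P5=12, P8=11, P4=8, P7=8

Standard divisor 49259/40 ≈ 1231.475; standard quotas: P3 1.868, P5 11.581, P8 10.686, P4 8.141, P7 7.725.
Rounding down gives 1, 11, 10, 8, 7 = 37 seats, so the divisor must be adjusted.
With modified divisor 1170: modified quotas P3 1.966, P5 12.190, P8 11.247, P4 8.568, P7 8.131.
Rounding down: P3 1, P5 12, P8 11, P4 8, P7 8 (total 40).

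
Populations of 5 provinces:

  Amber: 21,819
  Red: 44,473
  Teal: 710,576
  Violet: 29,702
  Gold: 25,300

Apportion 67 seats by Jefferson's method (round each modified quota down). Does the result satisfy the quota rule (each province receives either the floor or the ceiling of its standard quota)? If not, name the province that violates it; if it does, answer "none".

Teal

Standard quotas: Amber 1.757, Red 3.582, Teal 57.231, Violet 2.392, Gold 2.038.
Jefferson allocation: Amber 1, Red 3, Teal 59, Violet 2, Gold 2.
Teal has quota 57.231 (lower 57, upper 58) but receives 59 — outside the quota interval.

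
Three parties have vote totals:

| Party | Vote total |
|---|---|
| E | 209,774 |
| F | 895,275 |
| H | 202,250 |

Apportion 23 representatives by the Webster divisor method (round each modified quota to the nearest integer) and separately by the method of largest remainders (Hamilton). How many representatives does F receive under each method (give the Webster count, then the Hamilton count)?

Webster: E 4, F 15, H 4.
Hamilton: E 4, F 16, H 3.
F gets 15 under Webster and 16 under Hamilton.

15 and 16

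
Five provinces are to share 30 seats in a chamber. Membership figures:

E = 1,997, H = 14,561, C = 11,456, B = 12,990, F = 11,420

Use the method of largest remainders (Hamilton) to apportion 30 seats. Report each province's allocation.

The standard divisor is 52424/30 ≈ 1747.467.
Standard quotas: E 1.1428, H 8.3326, C 6.5558, B 7.4336, F 6.5352.
Lower quotas: E 1, H 8, C 6, B 7, F 6 (sum 28, leaving 2 seats).
Remainders in descending order: C 0.5558, F 0.5352, B 0.4336, H 0.3326, E 0.1428.
Largest remainders: C, F receive the extra seats.

E: 1, H: 8, C: 7, B: 7, F: 7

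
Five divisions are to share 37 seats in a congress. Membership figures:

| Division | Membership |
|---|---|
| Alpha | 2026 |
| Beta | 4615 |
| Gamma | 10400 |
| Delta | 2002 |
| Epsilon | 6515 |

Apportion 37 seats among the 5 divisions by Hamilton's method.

Alpha 3, Beta 7, Gamma 15, Delta 3, Epsilon 9

The standard divisor is 25558/37 ≈ 690.757.
Standard quotas: Alpha 2.9330, Beta 6.6811, Gamma 15.0560, Delta 2.8983, Epsilon 9.4317.
Lower quotas: Alpha 2, Beta 6, Gamma 15, Delta 2, Epsilon 9 (sum 34, leaving 3 seats).
Remainders in descending order: Alpha 0.9330, Delta 0.8983, Beta 0.6811, Epsilon 0.4317, Gamma 0.0560.
The surplus seats go to Alpha, Delta, Beta.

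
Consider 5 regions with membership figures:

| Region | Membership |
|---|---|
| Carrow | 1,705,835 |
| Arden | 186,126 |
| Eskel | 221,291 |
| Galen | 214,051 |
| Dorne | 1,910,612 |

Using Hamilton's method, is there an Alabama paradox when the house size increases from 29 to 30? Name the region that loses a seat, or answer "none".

At 29 seats: Carrow 12, Arden 1, Eskel 2, Galen 1, Dorne 13.
At 30 seats: Carrow 12, Arden 1, Eskel 2, Galen 1, Dorne 14.
No region's allocation decreased.

none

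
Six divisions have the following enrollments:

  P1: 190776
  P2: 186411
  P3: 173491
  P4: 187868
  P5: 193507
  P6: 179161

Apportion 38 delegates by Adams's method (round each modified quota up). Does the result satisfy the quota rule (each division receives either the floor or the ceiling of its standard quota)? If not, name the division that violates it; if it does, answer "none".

none

Standard quotas: P1 6.524, P2 6.375, P3 5.933, P4 6.424, P5 6.617, P6 6.127.
Adams allocation: P1 7, P2 6, P3 6, P4 6, P5 7, P6 6.
Every allocation lies between the lower and upper quota.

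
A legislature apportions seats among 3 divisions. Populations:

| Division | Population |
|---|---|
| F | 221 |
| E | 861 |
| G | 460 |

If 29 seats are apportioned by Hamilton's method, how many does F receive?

The standard divisor is 1542/29 ≈ 53.172.
Standard quotas: F 4.156, E 16.193, G 8.651.
Lower quotas: F 4, E 16, G 8 (sum 28, leaving 1 seat).
Remainders in descending order: G 0.651, E 0.193, F 0.156.
Largest remainder: G receives the extra seat.
F receives 4.

4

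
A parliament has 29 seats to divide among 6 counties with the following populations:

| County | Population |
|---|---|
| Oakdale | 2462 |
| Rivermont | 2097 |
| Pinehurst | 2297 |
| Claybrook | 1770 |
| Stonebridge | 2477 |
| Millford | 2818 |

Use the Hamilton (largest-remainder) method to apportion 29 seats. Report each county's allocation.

Standard divisor: 13921 ÷ 29 ≈ 480.034.
Standard quotas: Oakdale 5.129, Rivermont 4.368, Pinehurst 4.785, Claybrook 3.687, Stonebridge 5.160, Millford 5.870.
Lower quotas: Oakdale 5, Rivermont 4, Pinehurst 4, Claybrook 3, Stonebridge 5, Millford 5 (sum 26, leaving 3 seats).
Remainders in descending order: Millford 0.870, Pinehurst 0.785, Claybrook 0.687, Rivermont 0.368, Stonebridge 0.160, Oakdale 0.129.
Largest remainders: Millford, Pinehurst, Claybrook receive the extra seats.

Oakdale=5, Rivermont=4, Pinehurst=5, Claybrook=4, Stonebridge=5, Millford=6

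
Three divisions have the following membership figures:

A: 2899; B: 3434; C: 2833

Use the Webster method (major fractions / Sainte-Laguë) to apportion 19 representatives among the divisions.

Standard divisor 9166/19 ≈ 482.421; standard quotas: A 6.009, B 7.118, C 5.872.
Rounding to the nearest integer gives A 6, B 7, C 6 — total 19, matching the house size, so no adjustment is needed.

A=6, B=7, C=6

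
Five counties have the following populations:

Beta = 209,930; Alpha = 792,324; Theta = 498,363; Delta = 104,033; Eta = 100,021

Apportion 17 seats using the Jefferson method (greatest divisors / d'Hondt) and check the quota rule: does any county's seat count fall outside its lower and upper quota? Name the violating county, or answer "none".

Standard quotas: Beta 2.094, Alpha 7.902, Theta 4.970, Delta 1.037, Eta 0.997.
Jefferson allocation: Beta 2, Alpha 8, Theta 5, Delta 1, Eta 1.
Every allocation lies between the lower and upper quota.

none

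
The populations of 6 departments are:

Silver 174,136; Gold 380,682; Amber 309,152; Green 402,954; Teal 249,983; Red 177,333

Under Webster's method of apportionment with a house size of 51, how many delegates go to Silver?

5

Standard divisor 1694240/51 ≈ 33220.392; standard quotas: Silver 5.242, Gold 11.459, Amber 9.306, Green 12.130, Teal 7.525, Red 5.338.
Rounding to the nearest integer gives 5, 11, 9, 12, 8, 5 = 50 seats, so the divisor must be adjusted.
With modified divisor 32800: modified quotas Silver 5.309, Gold 11.606, Amber 9.425, Green 12.285, Teal 7.621, Red 5.406.
Rounding to the nearest integer: Silver 5, Gold 12, Amber 9, Green 12, Teal 8, Red 5 (total 51).
Silver receives 5.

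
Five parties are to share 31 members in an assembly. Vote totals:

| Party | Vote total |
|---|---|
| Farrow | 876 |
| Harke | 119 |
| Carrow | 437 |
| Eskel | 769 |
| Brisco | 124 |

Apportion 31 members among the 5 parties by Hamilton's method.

The standard divisor is 2325/31 = 75.
Standard quotas: Farrow 11.680, Harke 1.587, Carrow 5.827, Eskel 10.253, Brisco 1.653.
Lower quotas: Farrow 11, Harke 1, Carrow 5, Eskel 10, Brisco 1 (sum 28, leaving 3 seats).
Remainders in descending order: Carrow 0.827, Farrow 0.680, Brisco 0.653, Harke 0.587, Eskel 0.253.
The surplus seats go to Carrow, Farrow, Brisco.

Farrow=12, Harke=1, Carrow=6, Eskel=10, Brisco=2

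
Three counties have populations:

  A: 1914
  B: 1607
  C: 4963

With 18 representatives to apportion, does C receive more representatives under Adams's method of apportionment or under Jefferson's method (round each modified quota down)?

Jefferson

Adams: A 4, B 4, C 10.
Jefferson: A 4, B 3, C 11.
C gets 10 under Adams and 11 under Jefferson.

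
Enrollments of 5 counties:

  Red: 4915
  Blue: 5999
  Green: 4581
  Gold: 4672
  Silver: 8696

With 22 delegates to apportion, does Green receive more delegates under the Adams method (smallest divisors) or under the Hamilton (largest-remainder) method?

Adams: Red 4, Blue 4, Green 4, Gold 4, Silver 6.
Hamilton: Red 4, Blue 5, Green 3, Gold 3, Silver 7.
Green gets 4 under Adams and 3 under Hamilton.

Adams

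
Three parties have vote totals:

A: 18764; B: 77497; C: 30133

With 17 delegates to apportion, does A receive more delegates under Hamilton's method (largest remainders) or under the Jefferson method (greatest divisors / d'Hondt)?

Hamilton: A 3, B 10, C 4.
Jefferson: A 2, B 11, C 4.
A gets 3 under Hamilton and 2 under Jefferson.

Hamilton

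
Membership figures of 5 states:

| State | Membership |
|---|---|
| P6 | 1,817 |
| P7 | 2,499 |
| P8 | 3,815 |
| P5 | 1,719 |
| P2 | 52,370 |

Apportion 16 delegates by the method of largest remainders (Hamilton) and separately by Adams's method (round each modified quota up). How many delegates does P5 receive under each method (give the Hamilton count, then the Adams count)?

0 and 1

Hamilton: P6 1, P7 1, P8 1, P5 0, P2 13.
Adams: P6 1, P7 1, P8 1, P5 1, P2 12.
P5 gets 0 under Hamilton and 1 under Adams.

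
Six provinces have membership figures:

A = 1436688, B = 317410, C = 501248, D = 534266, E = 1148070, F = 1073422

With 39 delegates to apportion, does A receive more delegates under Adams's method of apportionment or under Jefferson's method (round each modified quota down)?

Adams: A 11, B 3, C 4, D 4, E 9, F 8.
Jefferson: A 12, B 2, C 4, D 4, E 9, F 8.
A gets 11 under Adams and 12 under Jefferson.

Jefferson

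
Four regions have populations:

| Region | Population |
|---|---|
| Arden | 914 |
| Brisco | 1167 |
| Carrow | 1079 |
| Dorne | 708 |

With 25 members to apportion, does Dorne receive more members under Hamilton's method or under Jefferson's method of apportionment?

Hamilton: Arden 6, Brisco 7, Carrow 7, Dorne 5.
Jefferson: Arden 6, Brisco 8, Carrow 7, Dorne 4.
Dorne gets 5 under Hamilton and 4 under Jefferson.

Hamilton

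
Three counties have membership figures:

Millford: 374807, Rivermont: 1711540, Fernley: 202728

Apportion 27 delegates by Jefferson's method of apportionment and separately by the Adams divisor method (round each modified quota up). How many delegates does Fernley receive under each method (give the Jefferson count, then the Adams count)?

2 and 3

Jefferson: Millford 4, Rivermont 21, Fernley 2.
Adams: Millford 5, Rivermont 19, Fernley 3.
Fernley gets 2 under Jefferson and 3 under Adams.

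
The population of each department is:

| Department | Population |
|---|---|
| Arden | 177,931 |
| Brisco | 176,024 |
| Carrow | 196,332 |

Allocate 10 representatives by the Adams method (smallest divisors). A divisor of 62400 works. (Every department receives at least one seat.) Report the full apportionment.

Arden 3; Brisco 3; Carrow 4

With modified divisor 62400: modified quotas Arden 2.851, Brisco 2.821, Carrow 3.146.
Rounding up: Arden 3, Brisco 3, Carrow 4 (total 10).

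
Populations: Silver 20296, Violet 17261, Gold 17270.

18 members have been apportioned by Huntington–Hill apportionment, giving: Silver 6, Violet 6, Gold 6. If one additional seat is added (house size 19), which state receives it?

Priority for the next seat is population ÷ (√(s·(s+1))).
Priorities: Silver 3131.741, Violet 2663.430, Gold 2664.819.
Highest priority: Silver.

Silver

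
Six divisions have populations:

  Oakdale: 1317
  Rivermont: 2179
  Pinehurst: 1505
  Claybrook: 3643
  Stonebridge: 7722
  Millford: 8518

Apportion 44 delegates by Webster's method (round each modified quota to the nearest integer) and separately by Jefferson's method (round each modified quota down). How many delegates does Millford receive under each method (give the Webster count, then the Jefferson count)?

15 and 16

Webster: Oakdale 2, Rivermont 4, Pinehurst 3, Claybrook 6, Stonebridge 14, Millford 15.
Jefferson: Oakdale 2, Rivermont 4, Pinehurst 2, Claybrook 6, Stonebridge 14, Millford 16.
Millford gets 15 under Webster and 16 under Jefferson.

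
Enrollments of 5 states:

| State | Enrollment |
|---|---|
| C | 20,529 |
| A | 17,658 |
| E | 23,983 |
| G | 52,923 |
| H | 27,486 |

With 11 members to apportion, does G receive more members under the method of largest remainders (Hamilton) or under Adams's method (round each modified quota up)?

Hamilton

Hamilton: C 2, A 1, E 2, G 4, H 2.
Adams: C 2, A 2, E 2, G 3, H 2.
G gets 4 under Hamilton and 3 under Adams.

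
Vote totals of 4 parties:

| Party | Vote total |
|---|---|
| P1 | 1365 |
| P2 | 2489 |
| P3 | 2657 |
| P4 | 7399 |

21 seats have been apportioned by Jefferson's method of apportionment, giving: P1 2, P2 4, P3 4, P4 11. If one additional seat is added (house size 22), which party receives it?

Priority for the next seat is population ÷ (current seats + 1).
Priorities: P1 455.000, P2 497.800, P3 531.400, P4 616.583.
Highest priority: P4.

P4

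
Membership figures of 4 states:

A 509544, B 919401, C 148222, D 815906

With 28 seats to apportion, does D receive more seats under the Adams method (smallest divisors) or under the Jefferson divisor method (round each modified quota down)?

Jefferson

Adams: A 6, B 11, C 2, D 9.
Jefferson: A 6, B 11, C 1, D 10.
D gets 9 under Adams and 10 under Jefferson.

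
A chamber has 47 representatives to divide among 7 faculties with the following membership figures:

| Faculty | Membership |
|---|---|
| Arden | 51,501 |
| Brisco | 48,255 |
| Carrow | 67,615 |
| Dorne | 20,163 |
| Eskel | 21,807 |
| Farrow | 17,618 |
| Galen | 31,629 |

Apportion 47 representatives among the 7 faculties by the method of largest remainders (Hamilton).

Arden=9, Brisco=9, Carrow=12, Dorne=4, Eskel=4, Farrow=3, Galen=6

The standard divisor is 258588/47 ≈ 5501.872.
Standard quotas: Arden 9.3606, Brisco 8.7707, Carrow 12.2895, Dorne 3.6648, Eskel 3.9636, Farrow 3.2022, Galen 5.7488.
Lower quotas: Arden 9, Brisco 8, Carrow 12, Dorne 3, Eskel 3, Farrow 3, Galen 5 (sum 43, leaving 4 seats).
Remainders in descending order: Eskel 0.9636, Brisco 0.7707, Galen 0.7488, Dorne 0.6648, Arden 0.3606, Carrow 0.2895, Farrow 0.2022.
The surplus seats go to Eskel, Brisco, Galen, Dorne.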